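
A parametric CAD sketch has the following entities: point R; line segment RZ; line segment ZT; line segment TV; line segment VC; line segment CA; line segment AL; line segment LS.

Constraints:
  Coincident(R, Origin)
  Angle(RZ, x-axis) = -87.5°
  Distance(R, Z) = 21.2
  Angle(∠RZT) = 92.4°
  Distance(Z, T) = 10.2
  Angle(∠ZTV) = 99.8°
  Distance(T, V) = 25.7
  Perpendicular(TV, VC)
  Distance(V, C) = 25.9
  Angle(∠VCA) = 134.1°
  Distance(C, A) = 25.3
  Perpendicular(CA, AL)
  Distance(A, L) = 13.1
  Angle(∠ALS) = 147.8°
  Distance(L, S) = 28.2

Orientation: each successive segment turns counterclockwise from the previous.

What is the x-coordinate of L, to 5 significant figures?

-22.754

R is at the origin; RZ runs at -87.5° with length 21.2, so Z = (0.92473, -21.180). ∠RZT = 92.4° gives ZT at 0.10000° from the x-axis; with |ZT| = 10.2, T = (11.125, -21.162). ∠ZTV = 99.8° gives TV at 80.300° from the x-axis; with |TV| = 25.7, V = (15.455, 4.1706). TV ⟂ VC, so VC runs at 170.30°; with |VC| = 25.9, C = (-10.075, 8.5344). ∠VCA = 134.1° gives CA at -143.80° from the x-axis; with |CA| = 25.3, A = (-30.491, -6.4079). CA ⟂ AL, so AL runs at -53.800°; with |AL| = 13.1, L = (-22.754, -16.979). So L.x = -22.754.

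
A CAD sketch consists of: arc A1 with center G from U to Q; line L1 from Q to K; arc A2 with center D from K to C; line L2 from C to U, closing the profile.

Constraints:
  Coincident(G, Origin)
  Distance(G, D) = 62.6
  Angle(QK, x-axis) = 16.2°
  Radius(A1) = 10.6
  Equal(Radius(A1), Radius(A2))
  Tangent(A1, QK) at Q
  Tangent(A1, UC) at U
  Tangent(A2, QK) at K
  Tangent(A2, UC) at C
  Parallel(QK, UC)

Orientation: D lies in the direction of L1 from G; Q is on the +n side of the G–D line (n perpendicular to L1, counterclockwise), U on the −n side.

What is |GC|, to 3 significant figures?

63.5

Tangency of A1 to both parallel lines with radius 10.6 puts Q and U at G ± 10.6·n: Q = (-2.96, 10.2), U = (2.96, -10.2). Equal radii place K and C the same way about D: K = D + 10.6·n = (57.2, 27.6), C = D − 10.6·n = (63.1, 7.29). Then |GC| = |C − G| = 63.5.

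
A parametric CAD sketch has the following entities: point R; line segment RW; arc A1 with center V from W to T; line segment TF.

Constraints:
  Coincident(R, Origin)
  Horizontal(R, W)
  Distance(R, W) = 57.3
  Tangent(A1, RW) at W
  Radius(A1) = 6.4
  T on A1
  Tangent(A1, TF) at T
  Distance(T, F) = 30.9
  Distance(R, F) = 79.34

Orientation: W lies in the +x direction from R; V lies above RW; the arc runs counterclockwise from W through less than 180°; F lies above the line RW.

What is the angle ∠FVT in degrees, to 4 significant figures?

78.30°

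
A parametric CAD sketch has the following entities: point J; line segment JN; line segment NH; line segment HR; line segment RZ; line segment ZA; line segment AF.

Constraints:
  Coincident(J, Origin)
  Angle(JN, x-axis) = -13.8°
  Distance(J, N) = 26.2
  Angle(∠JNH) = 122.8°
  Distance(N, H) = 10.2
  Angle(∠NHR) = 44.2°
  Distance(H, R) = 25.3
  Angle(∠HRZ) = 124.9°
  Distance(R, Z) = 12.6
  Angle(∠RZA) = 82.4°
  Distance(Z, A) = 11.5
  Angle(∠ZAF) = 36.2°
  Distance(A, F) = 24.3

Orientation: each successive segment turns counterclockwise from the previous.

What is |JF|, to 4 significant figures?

7.362

J is at the origin; JN runs at -13.8° with length 26.2, so N = (25.44, -6.250). ∠JNH = 122.8° gives NH at 43.40° from the x-axis; with |NH| = 10.2, H = (32.85, 0.7587). ∠NHR = 44.2° gives HR at 179.2° from the x-axis; with |HR| = 25.3, R = (7.557, 1.112). ∠HRZ = 124.9° gives RZ at -125.7° from the x-axis; with |RZ| = 12.6, Z = (0.2046, -9.120). ∠RZA = 82.4° gives ZA at -28.10° from the x-axis; with |ZA| = 11.5, A = (10.35, -14.54). ∠ZAF = 36.2° gives AF at 115.7° from the x-axis; with |AF| = 24.3, F = (-0.1888, 7.359). Then |JF| = |F − J| = 7.362.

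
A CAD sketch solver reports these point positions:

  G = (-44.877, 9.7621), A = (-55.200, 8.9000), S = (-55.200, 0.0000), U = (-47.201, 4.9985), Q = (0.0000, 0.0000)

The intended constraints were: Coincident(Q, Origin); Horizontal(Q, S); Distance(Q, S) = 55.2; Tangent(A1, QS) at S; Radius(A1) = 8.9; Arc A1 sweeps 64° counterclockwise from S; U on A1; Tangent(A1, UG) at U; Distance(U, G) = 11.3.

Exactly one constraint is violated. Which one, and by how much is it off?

Distance(U, G) = 11.3 — off by 6.00.

Q = (0.00, 0.00) ✓; Q.y = 0.00, S.y = 0.00 ✓; |QS| = 55.20 ✓; ∠(AS, SQ) = 90.00° ✓; |AS| = 8.900 ✓; bearing(A→U) − bearing(A→S) = 64.00° ✓; |AU| = 8.900 ✓; ∠(AU, UG) = 90.01° ✓; |UG| = 5.300 ✗.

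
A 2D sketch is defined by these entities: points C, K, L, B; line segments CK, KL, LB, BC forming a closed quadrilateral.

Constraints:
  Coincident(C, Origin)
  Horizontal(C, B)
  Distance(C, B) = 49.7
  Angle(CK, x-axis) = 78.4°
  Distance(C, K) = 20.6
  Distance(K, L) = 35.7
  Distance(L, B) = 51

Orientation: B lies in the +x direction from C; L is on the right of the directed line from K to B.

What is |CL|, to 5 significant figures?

15.427

Checks: |KL| = 35.70 ✓; |LB| = 51.00 ✓.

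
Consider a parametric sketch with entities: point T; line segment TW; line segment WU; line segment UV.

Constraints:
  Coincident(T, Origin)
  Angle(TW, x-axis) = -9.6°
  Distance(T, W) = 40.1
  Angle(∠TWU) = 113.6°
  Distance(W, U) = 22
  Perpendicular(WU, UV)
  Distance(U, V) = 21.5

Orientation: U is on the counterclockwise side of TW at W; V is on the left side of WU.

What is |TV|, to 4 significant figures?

40.99

T is at the origin; TW runs at -9.6° with length 40.1, so W = 40.1·(cos -9.6°, sin -9.6°) = (39.54, -6.687). ∠TWU = 113.6°, so WU runs at -9.6° + (180° − 113.6°) = 56.80° from the x-axis; with |WU| = 22.0, U = W + 22.0·(cos 56.80°, sin 56.80°) = (51.58, 11.72). WU ⟂ UV; with |UV| = 21.5 on the left of WU, V = U + 21.5·(-0.8368, 0.5476) = (33.59, 23.49). Then |TV| = |V − T| = 40.99.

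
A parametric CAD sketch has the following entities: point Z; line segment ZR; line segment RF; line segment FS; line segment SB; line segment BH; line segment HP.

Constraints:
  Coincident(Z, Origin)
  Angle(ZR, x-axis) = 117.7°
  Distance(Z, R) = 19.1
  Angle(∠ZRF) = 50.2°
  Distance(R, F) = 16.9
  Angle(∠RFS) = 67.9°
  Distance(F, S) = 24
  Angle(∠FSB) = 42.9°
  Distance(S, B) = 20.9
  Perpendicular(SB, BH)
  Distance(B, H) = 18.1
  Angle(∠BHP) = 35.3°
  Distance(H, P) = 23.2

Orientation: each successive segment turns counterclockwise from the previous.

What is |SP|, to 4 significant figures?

7.540

Z is at the origin; ZR runs at 117.7° with length 19.1, so R = (-8.878, 16.91). ∠ZRF = 50.2° gives RF at -112.5° from the x-axis; with |RF| = 16.9, F = (-15.35, 1.297). ∠RFS = 67.9° gives FS at -0.4000° from the x-axis; with |FS| = 24.0, S = (8.654, 1.130). ∠FSB = 42.9° gives SB at 136.7° from the x-axis; with |SB| = 20.9, B = (-6.557, 15.46). The perpendicularity gives BH at right angles to SB, so BH runs at -133.3°; with |BH| = 18.1, H = (-18.97, 2.291). ∠BHP = 35.3° gives HP at 11.40° from the x-axis; with |HP| = 23.2, P = (3.772, 6.876). Then |SP| = |P − S| = 7.540.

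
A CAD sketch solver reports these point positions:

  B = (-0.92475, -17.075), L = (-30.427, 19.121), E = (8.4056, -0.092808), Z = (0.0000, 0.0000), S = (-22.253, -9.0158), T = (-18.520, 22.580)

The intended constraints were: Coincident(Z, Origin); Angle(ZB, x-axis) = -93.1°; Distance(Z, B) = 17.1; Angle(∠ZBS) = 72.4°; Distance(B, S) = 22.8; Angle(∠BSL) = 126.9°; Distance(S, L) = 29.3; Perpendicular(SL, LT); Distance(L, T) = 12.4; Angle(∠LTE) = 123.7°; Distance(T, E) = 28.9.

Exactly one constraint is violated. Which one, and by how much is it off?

Distance(T, E) = 28.9 — off by 6.30.

Z = (0.00, 0.00) ✓; ZB at -93.10° ✓; |ZB| = 17.10 ✓; ∠ZBS = 72.40° ✓; |BS| = 22.80 ✓; ∠BSL = 126.9° ✓; |SL| = 29.30 ✓; ∠(SL, LT) = 90.00° ✓; |LT| = 12.40 ✓; ∠LTE = 123.7° ✓; |TE| = 35.20 ✗.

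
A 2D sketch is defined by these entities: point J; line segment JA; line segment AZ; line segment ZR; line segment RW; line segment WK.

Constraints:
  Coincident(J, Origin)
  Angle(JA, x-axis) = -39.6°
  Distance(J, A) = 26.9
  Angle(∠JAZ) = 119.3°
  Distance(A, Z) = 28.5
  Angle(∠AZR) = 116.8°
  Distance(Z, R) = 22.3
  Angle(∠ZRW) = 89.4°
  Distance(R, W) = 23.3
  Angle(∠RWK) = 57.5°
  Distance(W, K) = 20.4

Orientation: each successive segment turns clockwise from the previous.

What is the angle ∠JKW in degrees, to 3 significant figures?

61.4°

∠ZRW = 89.4° gives RW at 106° from the x-axis; with |RW| = 23.3, W = (-12.1, -29.1). ∠RWK = 57.5° gives WK at -16.6° from the x-axis; with |WK| = 20.4, K = (7.42, -34.9). Then cos ∠JKW = KJ·KW / (|KJ||KW|), giving 61.4°.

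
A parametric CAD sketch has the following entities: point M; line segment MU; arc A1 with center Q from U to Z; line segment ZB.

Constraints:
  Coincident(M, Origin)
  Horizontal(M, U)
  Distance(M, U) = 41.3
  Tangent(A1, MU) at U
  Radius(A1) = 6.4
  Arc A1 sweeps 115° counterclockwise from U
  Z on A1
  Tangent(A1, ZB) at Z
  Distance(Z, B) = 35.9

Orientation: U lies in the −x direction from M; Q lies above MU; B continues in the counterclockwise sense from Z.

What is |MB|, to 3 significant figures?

65.6

On A1, U sits at bearing -90° from Q; a 115° counterclockwise sweep puts Z at bearing 25°, so Z = Q + 6.4·(cos 25°, sin 25°) = (-35.5, 9.10). Tangency of A1 to ZB means the radius QZ is perpendicular to ZB, so ZB runs along (−sin 25°, cos 25°); with |ZB| = 35.9, B = (-50.7, 41.6). Then |MB| = |B − M| = 65.6.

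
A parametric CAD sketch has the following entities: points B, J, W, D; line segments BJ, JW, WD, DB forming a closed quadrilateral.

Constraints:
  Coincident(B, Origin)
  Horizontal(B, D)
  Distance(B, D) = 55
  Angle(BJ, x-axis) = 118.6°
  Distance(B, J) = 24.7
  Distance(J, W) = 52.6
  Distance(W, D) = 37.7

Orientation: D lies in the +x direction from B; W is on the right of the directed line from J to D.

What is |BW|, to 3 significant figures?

28.8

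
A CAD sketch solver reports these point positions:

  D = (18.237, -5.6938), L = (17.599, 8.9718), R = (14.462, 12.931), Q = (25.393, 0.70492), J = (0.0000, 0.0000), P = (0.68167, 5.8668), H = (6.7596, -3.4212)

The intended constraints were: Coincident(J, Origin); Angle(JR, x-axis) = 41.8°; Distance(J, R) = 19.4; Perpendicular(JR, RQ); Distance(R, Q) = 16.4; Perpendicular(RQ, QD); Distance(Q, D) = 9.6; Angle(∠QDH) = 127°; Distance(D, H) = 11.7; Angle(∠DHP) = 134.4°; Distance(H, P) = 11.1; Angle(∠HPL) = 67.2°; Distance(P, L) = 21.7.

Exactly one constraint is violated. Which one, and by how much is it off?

Distance(P, L) = 21.7 — off by 4.50.

J = (0.00, 0.00) ✓; JR at 41.80° ✓; |JR| = 19.40 ✓; ∠(JR, RQ) = 90.00° ✓; |RQ| = 16.40 ✓; ∠(RQ, QD) = 90.00° ✓; |QD| = 9.600 ✓; ∠QDH = 127.0° ✓; |DH| = 11.70 ✓; ∠DHP = 134.4° ✓; |HP| = 11.10 ✓; ∠HPL = 67.20° ✓; |PL| = 17.20 ✗.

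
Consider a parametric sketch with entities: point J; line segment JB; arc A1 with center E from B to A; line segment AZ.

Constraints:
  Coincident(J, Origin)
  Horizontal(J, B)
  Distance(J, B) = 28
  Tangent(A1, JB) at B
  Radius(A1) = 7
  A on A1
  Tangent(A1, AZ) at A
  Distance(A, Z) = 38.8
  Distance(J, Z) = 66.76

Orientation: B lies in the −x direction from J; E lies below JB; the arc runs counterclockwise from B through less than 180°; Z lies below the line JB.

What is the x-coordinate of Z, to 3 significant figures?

-58.8

Checks: ∠(EB, BJ) = 90.00° ✓; |EB| = 7.000 ✓; |EA| = 7.000 ✓; ∠(EA, AZ) = 90.00° ✓; |AZ| = 38.80 ✓; |JZ| = 66.76 ✓.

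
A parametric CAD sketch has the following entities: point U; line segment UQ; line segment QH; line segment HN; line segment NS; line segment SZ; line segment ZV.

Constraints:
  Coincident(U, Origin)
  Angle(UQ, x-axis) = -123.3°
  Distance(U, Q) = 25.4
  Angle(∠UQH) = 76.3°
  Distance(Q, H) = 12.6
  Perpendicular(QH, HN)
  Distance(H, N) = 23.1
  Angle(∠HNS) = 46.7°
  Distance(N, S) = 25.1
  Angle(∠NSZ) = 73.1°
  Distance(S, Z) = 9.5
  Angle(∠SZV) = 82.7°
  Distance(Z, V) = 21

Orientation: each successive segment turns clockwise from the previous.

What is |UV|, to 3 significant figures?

6.17

∠NSZ = 73.1° gives SZ at 163° from the x-axis; with |SZ| = 9.5, Z = (-14.9, -18.6). ∠SZV = 82.7° gives ZV at 65.5° from the x-axis; with |ZV| = 21.0, V = (-6.14, 0.558). Then |UV| = |V − U| = 6.17.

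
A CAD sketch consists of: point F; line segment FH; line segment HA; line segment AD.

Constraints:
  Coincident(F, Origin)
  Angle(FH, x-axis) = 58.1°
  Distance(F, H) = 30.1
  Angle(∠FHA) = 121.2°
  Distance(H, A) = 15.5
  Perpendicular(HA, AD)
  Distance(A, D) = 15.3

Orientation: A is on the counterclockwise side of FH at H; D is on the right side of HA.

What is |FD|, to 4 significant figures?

51.49

∠FHA = 121.2°, so HA runs at 58.1° + (180° − 121.2°) = 116.9° from the x-axis; with |HA| = 15.5, A = H + 15.5·(cos 116.9°, sin 116.9°) = (8.893, 39.38). HA ⟂ AD; with |AD| = 15.3 on the right of HA, D = A + 15.3·(0.8918, 0.4524) = (22.54, 46.30). Then |FD| = |D − F| = 51.49.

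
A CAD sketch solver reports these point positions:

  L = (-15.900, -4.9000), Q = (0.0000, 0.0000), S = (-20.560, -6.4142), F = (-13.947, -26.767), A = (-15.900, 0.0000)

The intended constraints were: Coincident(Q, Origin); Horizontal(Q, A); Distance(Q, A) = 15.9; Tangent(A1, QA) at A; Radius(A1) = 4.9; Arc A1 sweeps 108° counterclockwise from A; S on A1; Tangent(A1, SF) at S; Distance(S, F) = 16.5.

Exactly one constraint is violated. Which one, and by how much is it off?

Distance(S, F) = 16.5 — off by 4.90.

Q = (0.00, 0.00) ✓; Q.y = 0.00, A.y = 0.00 ✓; |QA| = 15.90 ✓; ∠(LA, AQ) = 90.00° ✓; |LA| = 4.900 ✓; bearing(L→S) − bearing(L→A) = 108.0° ✓; |LS| = 4.900 ✓; ∠(LS, SF) = 90.00° ✓; |SF| = 21.40 ✗.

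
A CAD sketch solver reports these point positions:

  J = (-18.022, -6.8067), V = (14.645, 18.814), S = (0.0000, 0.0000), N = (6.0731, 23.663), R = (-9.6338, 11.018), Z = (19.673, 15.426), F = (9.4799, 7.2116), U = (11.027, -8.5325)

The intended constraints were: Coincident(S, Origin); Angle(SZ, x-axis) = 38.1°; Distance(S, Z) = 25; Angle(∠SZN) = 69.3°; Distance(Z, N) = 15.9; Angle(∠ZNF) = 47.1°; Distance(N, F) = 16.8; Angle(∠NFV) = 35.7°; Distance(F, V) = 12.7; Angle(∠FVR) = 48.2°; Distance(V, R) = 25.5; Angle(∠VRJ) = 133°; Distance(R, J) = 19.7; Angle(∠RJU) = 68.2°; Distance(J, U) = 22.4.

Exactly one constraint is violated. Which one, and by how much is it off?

Distance(J, U) = 22.4 — off by 6.70.

S = (0.00, 0.00) ✓; SZ at 38.10° ✓; |SZ| = 25.00 ✓; ∠SZN = 69.30° ✓; |ZN| = 15.90 ✓; ∠ZNF = 47.10° ✓; |NF| = 16.80 ✓; ∠NFV = 35.70° ✓; |FV| = 12.70 ✓; ∠FVR = 48.20° ✓; |VR| = 25.50 ✓; ∠VRJ = 133.0° ✓; |RJ| = 19.70 ✓; ∠RJU = 68.20° ✓; |JU| = 29.10 ✗.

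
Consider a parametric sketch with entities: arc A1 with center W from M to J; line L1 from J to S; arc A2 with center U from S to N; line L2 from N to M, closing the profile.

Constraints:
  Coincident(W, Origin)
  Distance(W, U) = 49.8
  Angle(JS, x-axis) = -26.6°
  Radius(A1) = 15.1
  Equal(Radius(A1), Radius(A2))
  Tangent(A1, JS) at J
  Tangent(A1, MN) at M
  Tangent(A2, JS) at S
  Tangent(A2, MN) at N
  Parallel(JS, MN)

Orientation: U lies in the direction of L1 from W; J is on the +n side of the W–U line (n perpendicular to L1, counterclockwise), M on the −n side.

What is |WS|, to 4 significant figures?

52.04

The slot axis is L1's direction at -26.6°, so u = (cos -26.6°, sin -26.6°) = (0.8942, -0.4478) and n = (−sin -26.6°, cos -26.6°) = (0.4478, 0.8942). W is at the origin and U lies 49.8 along u from W, so U = 49.8·u = (44.53, -22.30). Tangency of A1 to both parallel lines with radius 15.1 puts J and M at W ± 15.1·n: J = (6.761, 13.50), M = (-6.761, -13.50). Equal radii place S and N the same way about U: S = U + 15.1·n = (51.29, -8.797), N = U − 15.1·n = (37.77, -35.80). Then |WS| = |S − W| = 52.04.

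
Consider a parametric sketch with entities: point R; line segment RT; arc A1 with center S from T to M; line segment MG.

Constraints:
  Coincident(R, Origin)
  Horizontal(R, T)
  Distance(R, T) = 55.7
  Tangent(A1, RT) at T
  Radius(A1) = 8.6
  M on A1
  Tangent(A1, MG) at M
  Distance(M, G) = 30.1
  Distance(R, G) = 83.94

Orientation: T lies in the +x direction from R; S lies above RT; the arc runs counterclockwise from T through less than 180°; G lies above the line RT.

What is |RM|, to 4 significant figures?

63.27

R is at the origin; R and T share the same y with |RT| = 55.7 and T on the +x side, so T = (55.70, 0.000). Tangency of A1 to RT means the radius ST is perpendicular to RT, so S = T + (0, 8.6) = (55.70, 8.600). Since SM ⟂ MG (tangency), |SG| = √(8.6² + 30.1²) = 31.30 regardless of where M sits on A1. So G lies on both circle(R, 83.94) and circle(S, 31.30); the above-RT intersection is G = (78.29, 30.27). M is the foot of the tangent from G: M = (63.13, 4.268).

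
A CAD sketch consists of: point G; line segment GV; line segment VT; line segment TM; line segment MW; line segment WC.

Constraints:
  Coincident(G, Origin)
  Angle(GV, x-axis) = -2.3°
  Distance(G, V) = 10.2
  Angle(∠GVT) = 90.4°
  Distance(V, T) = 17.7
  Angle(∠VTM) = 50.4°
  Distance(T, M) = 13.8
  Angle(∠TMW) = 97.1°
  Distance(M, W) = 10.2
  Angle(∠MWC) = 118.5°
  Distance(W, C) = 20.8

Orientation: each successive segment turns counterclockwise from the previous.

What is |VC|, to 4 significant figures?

15.69

G is at the origin; GV runs at -2.3° with length 10.2, so V = (10.19, -0.4093). ∠GVT = 90.4° gives VT at 87.30° from the x-axis; with |VT| = 17.7, T = (11.03, 17.27). ∠VTM = 50.4° gives TM at -143.1° from the x-axis; with |TM| = 13.8, M = (-0.01008, 8.985). ∠TMW = 97.1° gives MW at -60.20° from the x-axis; with |MW| = 10.2, W = (5.059, 0.1340). ∠MWC = 118.5° gives WC at 1.300° from the x-axis; with |WC| = 20.8, C = (25.85, 0.6059). Then |VC| = |C − V| = 15.69.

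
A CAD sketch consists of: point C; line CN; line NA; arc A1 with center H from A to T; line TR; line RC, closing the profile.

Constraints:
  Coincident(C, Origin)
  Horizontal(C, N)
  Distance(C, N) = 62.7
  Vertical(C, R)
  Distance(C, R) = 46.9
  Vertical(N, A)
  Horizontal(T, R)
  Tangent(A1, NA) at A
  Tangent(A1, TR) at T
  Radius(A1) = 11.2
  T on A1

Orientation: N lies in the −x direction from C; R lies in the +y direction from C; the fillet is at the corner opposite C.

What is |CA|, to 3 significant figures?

72.2

C is at the origin; C and N share the same y with |CN| = 62.7 and N on the −x side, so N = (-62.7, 0.00). C and R share the same x with |CR| = 46.9 and R on the +y side, so R = (0.00, 46.9). The virtual corner opposite C is at (-62.7, 46.9). Since A1 is tangent to NA there, HA ⟂ NA and tangency of A1 to TR means the radius HT is perpendicular to TR, with radius 11.2, so the center H sits 11.2 in from both sides at H = (-51.5, 35.7). That places the tangent points at A = (-62.7, 35.7) on NA and T = (-51.5, 46.9) on TR. Then |CA| = |A − C| = 72.2.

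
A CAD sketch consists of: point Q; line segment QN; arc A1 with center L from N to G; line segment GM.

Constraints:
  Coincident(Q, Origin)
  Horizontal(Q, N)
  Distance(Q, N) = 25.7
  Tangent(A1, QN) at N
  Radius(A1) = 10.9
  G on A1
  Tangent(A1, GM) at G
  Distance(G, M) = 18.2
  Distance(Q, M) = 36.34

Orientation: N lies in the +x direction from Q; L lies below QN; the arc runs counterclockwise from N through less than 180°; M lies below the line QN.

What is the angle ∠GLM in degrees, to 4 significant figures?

59.08°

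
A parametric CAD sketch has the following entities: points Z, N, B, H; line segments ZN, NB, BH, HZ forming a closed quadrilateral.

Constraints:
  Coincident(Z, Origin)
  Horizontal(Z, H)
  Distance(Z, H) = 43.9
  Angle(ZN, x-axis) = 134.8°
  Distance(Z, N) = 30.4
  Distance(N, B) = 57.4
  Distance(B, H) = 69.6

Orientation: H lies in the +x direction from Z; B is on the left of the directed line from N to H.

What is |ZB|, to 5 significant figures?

66.417

Z is at the origin; ZH is horizontal with |ZH| = 43.9 and H in +x, so H = (43.9, 0). ZN runs at 134.8° with |ZN| = 30.4, so N = (-21.421, 21.571). B is determined by |NB| = 57.4 and |BH| = 69.6 together: it lies at the intersection of circle(N, 57.4) and circle(H, 69.6). With |NH| = 68.790, the foot of the radical line on NH is 23.133 from N and the perpendicular offset is √(57.4² − 23.133²) = 52.532. Taking the left-of-NH solution: B = (17.019, 64.199).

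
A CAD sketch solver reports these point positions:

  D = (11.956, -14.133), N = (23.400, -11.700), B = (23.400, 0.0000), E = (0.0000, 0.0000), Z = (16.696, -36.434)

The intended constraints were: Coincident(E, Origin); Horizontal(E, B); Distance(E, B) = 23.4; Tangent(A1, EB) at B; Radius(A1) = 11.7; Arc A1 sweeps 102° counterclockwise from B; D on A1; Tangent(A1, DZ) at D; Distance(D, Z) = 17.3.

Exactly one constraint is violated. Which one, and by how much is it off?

Distance(D, Z) = 17.3 — off by 5.50.

E = (0.00, 0.00) ✓; E.y = 0.00, B.y = 0.00 ✓; |EB| = 23.40 ✓; ∠(NB, BE) = 90.00° ✓; |NB| = 11.70 ✓; bearing(N→D) − bearing(N→B) = 102.0° ✓; |ND| = 11.70 ✓; ∠(ND, DZ) = 90.00° ✓; |DZ| = 22.80 ✗.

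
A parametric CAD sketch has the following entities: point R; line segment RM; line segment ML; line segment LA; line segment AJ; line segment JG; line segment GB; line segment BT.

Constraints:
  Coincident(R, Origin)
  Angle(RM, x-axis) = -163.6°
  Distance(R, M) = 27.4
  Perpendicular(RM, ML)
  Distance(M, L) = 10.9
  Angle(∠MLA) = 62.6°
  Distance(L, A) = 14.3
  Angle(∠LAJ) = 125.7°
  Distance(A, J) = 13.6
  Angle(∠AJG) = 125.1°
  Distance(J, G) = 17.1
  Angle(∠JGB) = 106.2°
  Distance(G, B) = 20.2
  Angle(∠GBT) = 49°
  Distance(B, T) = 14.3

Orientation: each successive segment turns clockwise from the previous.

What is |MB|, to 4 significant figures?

18.56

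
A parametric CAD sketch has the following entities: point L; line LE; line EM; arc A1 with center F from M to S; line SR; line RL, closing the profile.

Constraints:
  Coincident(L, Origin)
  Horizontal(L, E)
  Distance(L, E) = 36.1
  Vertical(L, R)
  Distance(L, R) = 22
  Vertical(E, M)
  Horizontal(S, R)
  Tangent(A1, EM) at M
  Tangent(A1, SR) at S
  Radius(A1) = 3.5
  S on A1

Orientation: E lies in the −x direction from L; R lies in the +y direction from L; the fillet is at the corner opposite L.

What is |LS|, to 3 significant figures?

39.3

The virtual corner opposite L is at (-36.1, 22.0). A1 meets EM tangentially, so FM is at right angles to EM and tangency of A1 to SR means the radius FS is perpendicular to SR, with radius 3.5, so the center F sits 3.5 in from both sides at F = (-32.6, 18.5). That places the tangent points at M = (-36.1, 18.5) on EM and S = (-32.6, 22.0) on SR. Then |LS| = |S − L| = 39.3.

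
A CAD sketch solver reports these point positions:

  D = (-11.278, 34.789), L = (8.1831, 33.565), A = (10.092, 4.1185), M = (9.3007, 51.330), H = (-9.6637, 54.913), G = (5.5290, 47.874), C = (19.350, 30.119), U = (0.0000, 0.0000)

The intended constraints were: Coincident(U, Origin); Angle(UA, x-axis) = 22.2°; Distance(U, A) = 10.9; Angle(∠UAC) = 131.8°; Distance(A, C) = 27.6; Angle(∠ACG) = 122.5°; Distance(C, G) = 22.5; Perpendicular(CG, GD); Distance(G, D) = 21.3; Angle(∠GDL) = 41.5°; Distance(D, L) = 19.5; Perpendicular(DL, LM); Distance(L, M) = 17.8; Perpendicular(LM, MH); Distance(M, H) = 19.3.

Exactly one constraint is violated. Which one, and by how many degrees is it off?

Perpendicular(LM, MH) — off by 7.10°.

U = (0.00, 0.00) ✓; UA at 22.20° ✓; |UA| = 10.90 ✓; ∠UAC = 131.8° ✓; |AC| = 27.60 ✓; ∠ACG = 122.5° ✓; |CG| = 22.50 ✓; ∠(CG, GD) = 90.00° ✓; |GD| = 21.30 ✓; ∠GDL = 41.50° ✓; |DL| = 19.50 ✓; ∠(DL, LM) = 90.00° ✓; |LM| = 17.80 ✓; ∠(LM, MH) = 82.90° ✗; |MH| = 19.30 ✓.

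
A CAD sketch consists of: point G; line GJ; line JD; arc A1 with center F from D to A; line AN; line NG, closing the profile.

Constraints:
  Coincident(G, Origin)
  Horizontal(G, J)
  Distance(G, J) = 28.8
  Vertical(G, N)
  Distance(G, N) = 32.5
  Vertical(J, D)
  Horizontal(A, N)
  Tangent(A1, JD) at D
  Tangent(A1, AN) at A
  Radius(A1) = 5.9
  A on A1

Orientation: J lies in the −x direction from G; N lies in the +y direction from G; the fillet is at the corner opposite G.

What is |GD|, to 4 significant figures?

39.20

G is at the origin; GJ is horizontal with |GJ| = 28.8 and J on the −x side, so J = (-28.80, 0.000). G and N share the same x with |GN| = 32.5 and N on the +y side, so N = (0.000, 32.50). The virtual corner opposite G is at (-28.80, 32.50). Since A1 is tangent to JD there, FD ⟂ JD and the tangent condition forces FA to be normal to AN, with radius 5.9, so the center F sits 5.9 in from both sides at F = (-22.90, 26.60). That places the tangent points at D = (-28.80, 26.60) on JD and A = (-22.90, 32.50) on AN. Then |GD| = |D − G| = 39.20.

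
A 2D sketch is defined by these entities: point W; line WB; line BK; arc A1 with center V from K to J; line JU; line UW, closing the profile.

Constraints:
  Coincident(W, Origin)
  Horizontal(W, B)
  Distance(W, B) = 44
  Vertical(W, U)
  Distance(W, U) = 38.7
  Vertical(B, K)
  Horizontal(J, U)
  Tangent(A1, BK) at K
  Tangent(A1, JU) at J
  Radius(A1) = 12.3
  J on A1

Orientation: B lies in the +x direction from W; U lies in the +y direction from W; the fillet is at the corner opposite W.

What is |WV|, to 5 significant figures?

41.253

W is at the origin; WB is horizontal with |WB| = 44.0 and B on the +x side, so B = (44.000, 0.0000). W and U share the same x with |WU| = 38.7 and U on the +y side, so U = (0.0000, 38.700). The virtual corner opposite W is at (44.000, 38.700). The tangent condition forces VK to be normal to BK and A1 meets JU tangentially, so VJ is at right angles to JU, with radius 12.3, so the center V sits 12.3 in from both sides at V = (31.700, 26.400). Then |WV| = |V − W| = 41.253.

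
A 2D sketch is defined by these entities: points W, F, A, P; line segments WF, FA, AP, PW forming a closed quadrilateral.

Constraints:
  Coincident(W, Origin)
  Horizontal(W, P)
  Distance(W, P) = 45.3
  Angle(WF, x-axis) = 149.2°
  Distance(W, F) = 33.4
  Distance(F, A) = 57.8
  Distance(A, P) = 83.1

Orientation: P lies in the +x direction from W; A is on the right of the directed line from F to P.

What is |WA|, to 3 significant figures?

48.9

W is at the origin; WP is horizontal with |WP| = 45.3 and P in +x, so P = (45.3, 0). WF runs at 149.2° with |WF| = 33.4, so F = (-28.7, 17.1). A is determined by |FA| = 57.8 and |AP| = 83.1 together: it lies at the intersection of circle(F, 57.8) and circle(P, 83.1). With |FP| = 75.9, the foot of the radical line on FP is 14.5 from F and the perpendicular offset is √(57.8² − 14.5²) = 56.0. Taking the right-of-FP solution: A = (-27.2, -40.7).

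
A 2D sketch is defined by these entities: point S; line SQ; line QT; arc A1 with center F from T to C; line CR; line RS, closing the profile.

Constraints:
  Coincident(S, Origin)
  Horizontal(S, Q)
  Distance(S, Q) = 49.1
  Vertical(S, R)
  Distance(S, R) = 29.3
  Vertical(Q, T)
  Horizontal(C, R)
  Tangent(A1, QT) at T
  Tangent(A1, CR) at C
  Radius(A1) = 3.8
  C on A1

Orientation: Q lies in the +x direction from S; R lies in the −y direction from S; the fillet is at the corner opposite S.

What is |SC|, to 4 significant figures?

53.95

S is at the origin; S and Q share the same y with |SQ| = 49.1 and Q on the +x side, so Q = (49.10, 0.000). S and R share the same x with |SR| = 29.3 and R on the −y side, so R = (0.000, -29.30). The virtual corner opposite S is at (49.10, -29.30). The tangent condition forces FT to be normal to QT and A1 meets CR tangentially, so FC is at right angles to CR, with radius 3.8, so the center F sits 3.8 in from both sides at F = (45.30, -25.50). That places the tangent points at T = (49.10, -25.50) on QT and C = (45.30, -29.30) on CR. Then |SC| = |C − S| = 53.95.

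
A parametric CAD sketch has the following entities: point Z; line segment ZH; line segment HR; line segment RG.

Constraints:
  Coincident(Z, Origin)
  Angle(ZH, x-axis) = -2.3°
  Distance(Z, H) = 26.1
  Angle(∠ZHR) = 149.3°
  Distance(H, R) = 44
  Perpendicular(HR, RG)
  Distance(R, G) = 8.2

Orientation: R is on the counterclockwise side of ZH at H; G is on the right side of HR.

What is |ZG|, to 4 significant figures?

69.84

∠ZHR = 149.3°, so HR runs at -2.3° + (180° − 149.3°) = 28.40° from the x-axis; with |HR| = 44.0, R = H + 44.0·(cos 28.40°, sin 28.40°) = (64.78, 19.88). The perpendicularity gives RG at right angles to HR; with |RG| = 8.2 on the right of HR, G = R + 8.2·(0.4756, -0.8796) = (68.68, 12.67). Then |ZG| = |G − Z| = 69.84.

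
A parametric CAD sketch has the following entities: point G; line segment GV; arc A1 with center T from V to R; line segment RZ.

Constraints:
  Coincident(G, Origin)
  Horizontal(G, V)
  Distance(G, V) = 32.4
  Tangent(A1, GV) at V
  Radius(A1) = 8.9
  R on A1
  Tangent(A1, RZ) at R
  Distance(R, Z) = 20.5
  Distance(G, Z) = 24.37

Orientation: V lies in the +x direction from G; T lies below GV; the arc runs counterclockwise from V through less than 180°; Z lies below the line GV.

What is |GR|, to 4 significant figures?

25.42

G is at the origin; G and V share the same y with |GV| = 32.4 and V on the +x side, so V = (32.40, 0.000). Tangency of A1 to GV means the radius TV is perpendicular to GV, so T = V + (0, -8.9) = (32.40, -8.900). Since TR ⟂ RZ (tangency), |TZ| = √(8.9² + 20.5²) = 22.35 regardless of where R sits on A1. So Z lies on both circle(G, 24.37) and circle(T, 22.35); the below-GV intersection is Z = (13.26, -20.44). R is the foot of the tangent from Z: R = (25.15, -3.740).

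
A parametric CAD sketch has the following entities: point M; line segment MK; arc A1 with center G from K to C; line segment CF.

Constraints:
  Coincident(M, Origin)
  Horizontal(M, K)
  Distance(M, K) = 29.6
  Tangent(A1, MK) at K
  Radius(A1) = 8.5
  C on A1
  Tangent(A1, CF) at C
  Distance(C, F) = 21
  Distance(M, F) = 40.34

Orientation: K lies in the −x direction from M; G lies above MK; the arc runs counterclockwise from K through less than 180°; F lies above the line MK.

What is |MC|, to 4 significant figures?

23.71

Checks: M = (0.00, 0.00) ✓; |GC| = 8.500 ✓; ∠(GC, CF) = 90.00° ✓; |CF| = 21.00 ✓; |MF| = 40.34 ✓.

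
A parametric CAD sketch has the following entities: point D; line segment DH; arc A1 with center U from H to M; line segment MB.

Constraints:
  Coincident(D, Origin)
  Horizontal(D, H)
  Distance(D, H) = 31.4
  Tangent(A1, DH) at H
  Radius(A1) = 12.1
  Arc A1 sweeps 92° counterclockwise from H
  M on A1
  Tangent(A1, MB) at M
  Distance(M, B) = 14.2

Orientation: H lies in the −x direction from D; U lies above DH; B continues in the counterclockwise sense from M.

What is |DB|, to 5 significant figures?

33.253

On A1, H sits at bearing -90° from U; a 92° counterclockwise sweep puts M at bearing 2°, so M = U + 12.1·(cos 2°, sin 2°) = (-19.307, 12.522). The tangent condition forces UM to be normal to MB, so MB runs along (−sin 2°, cos 2°); with |MB| = 14.2, B = (-19.803, 26.714). Then |DB| = |B − D| = 33.253.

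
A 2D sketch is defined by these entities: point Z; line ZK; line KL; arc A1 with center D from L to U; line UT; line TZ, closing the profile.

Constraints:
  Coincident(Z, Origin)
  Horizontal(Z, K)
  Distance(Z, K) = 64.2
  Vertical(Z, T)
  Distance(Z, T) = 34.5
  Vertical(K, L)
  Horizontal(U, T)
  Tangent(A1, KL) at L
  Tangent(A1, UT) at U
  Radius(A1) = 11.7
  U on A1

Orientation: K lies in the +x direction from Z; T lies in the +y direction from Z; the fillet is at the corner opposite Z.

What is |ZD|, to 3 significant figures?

57.2

Z is at the origin; ZK is horizontal with |ZK| = 64.2 and K on the +x side, so K = (64.2, 0.00). Z and T share the same x with |ZT| = 34.5 and T on the +y side, so T = (0.00, 34.5). The virtual corner opposite Z is at (64.2, 34.5). Since A1 is tangent to KL there, DL ⟂ KL and tangency of A1 to UT means the radius DU is perpendicular to UT, with radius 11.7, so the center D sits 11.7 in from both sides at D = (52.5, 22.8). Then |ZD| = |D − Z| = 57.2.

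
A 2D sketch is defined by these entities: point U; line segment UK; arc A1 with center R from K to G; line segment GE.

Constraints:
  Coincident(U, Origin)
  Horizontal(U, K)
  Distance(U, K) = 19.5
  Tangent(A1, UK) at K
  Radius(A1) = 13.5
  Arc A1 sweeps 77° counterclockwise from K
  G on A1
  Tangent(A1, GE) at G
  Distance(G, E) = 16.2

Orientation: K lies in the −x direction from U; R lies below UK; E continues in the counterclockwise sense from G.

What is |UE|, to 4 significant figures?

44.79

U is at the origin; U and K share the same y with |UK| = 19.5 and K on the −x side, so K = (-19.50, 0.000). Tangency of A1 to UK means the radius RK is perpendicular to UK, so R = K + (0, -13.5) = (-19.50, -13.50). On A1, K sits at bearing 90° from R; a 77° counterclockwise sweep puts G at bearing 167°, so G = R + 13.5·(cos 167°, sin 167°) = (-32.65, -10.46). Tangency of A1 to GE means the radius RG is perpendicular to GE, so GE runs along (−sin 167°, cos 167°); with |GE| = 16.2, E = (-36.30, -26.25). Then |UE| = |E − U| = 44.79.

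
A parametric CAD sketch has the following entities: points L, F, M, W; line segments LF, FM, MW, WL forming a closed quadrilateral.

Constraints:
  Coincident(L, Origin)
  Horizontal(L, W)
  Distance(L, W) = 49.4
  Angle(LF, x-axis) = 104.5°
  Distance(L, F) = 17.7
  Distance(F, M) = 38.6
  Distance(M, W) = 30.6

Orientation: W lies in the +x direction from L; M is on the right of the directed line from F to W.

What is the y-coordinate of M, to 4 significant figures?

-11.77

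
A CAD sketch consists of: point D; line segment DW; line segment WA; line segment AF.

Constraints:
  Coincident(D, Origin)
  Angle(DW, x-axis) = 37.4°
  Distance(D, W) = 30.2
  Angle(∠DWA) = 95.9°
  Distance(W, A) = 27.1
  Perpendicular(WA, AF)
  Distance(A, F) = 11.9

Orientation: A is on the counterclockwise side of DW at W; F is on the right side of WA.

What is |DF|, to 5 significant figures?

51.684

D is at the origin; DW runs at 37.4° with length 30.2, so W = 30.2·(cos 37.4°, sin 37.4°) = (23.991, 18.343). ∠DWA = 95.9°, so WA runs at 37.4° + (180° − 95.9°) = 121.50° from the x-axis; with |WA| = 27.1, A = W + 27.1·(cos 121.50°, sin 121.50°) = (9.8316, 41.449). The perpendicularity gives AF at right angles to WA; with |AF| = 11.9 on the right of WA, F = A + 11.9·(0.85264, 0.52250) = (19.978, 47.667). Then |DF| = |F − D| = 51.684.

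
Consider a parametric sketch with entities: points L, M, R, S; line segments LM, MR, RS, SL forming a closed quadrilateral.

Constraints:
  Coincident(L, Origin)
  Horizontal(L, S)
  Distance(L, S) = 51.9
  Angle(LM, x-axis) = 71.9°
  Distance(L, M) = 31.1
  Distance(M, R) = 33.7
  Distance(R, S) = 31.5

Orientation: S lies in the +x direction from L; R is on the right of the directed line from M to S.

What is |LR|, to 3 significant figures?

20.6

L is at the origin; LS is horizontal with |LS| = 51.9 and S in +x, so S = (51.9, 0). LM runs at 71.9° with |LM| = 31.1, so M = (9.66, 29.6). R is determined by |MR| = 33.7 and |RS| = 31.5 together: it lies at the intersection of circle(M, 33.7) and circle(S, 31.5). With |MS| = 51.6, the foot of the radical line on MS is 27.2 from M and the perpendicular offset is √(33.7² − 27.2²) = 19.9. Taking the right-of-MS solution: R = (20.5, -2.35).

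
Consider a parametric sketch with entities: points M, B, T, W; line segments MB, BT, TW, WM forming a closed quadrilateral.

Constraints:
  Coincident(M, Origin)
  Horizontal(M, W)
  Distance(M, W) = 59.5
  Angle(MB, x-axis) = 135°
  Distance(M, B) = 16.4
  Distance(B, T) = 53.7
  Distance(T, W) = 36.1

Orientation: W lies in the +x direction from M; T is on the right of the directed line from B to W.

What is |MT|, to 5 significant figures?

37.465

M is at the origin; M and W share the same y with |MW| = 59.5 and W in +x, so W = (59.5, 0). MB runs at 135.0° with |MB| = 16.4, so B = (-11.597, 11.597). T is determined by |BT| = 53.7 and |TW| = 36.1 together: it lies at the intersection of circle(B, 53.7) and circle(W, 36.1). With |BW| = 72.036, the foot of the radical line on BW is 46.988 from B and the perpendicular offset is √(53.7² − 46.988²) = 25.996. Taking the right-of-BW solution: T = (30.594, -21.625).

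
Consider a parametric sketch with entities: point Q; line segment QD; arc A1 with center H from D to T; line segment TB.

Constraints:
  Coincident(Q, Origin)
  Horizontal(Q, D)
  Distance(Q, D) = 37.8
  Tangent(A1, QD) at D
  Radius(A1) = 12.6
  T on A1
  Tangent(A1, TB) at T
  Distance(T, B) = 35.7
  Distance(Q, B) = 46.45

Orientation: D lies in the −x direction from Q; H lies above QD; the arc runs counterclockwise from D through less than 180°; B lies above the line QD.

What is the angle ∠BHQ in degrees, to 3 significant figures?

73.4°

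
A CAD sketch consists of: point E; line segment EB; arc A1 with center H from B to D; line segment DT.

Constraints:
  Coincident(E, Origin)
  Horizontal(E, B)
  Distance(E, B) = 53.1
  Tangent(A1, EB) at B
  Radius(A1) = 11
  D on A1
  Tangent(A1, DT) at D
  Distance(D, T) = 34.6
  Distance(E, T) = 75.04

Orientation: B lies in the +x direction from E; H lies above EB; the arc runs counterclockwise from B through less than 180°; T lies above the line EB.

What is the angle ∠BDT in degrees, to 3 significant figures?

131°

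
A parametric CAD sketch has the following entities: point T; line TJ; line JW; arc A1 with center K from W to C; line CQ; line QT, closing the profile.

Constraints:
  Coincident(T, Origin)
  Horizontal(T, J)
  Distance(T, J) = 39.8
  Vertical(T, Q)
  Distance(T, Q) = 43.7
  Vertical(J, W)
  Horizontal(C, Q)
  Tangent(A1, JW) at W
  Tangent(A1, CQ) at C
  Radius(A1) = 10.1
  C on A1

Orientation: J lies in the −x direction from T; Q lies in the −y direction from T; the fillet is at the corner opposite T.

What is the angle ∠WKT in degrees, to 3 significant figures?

131°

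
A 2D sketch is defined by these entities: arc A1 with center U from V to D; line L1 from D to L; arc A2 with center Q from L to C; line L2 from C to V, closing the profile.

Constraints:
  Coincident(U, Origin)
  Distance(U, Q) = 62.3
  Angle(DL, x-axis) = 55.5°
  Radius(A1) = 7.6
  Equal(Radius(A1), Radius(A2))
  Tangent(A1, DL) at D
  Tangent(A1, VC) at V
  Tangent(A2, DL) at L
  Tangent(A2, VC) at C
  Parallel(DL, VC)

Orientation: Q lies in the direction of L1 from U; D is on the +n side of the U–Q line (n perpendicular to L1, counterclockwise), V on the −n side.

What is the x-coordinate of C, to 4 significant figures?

41.55

The slot axis is L1's direction at 55.5°, so u = (cos 55.5°, sin 55.5°) = (0.5664, 0.8241) and n = (−sin 55.5°, cos 55.5°) = (-0.8241, 0.5664). U is at the origin and Q lies 62.3 along u from U, so Q = 62.3·u = (35.29, 51.34). Tangency of A1 to both parallel lines with radius 7.6 puts D and V at U ± 7.6·n: D = (-6.263, 4.305), V = (6.263, -4.305). Equal radii place L and C the same way about Q: L = Q + 7.6·n = (29.02, 55.65), C = Q − 7.6·n = (41.55, 47.04). So C.x = 41.55.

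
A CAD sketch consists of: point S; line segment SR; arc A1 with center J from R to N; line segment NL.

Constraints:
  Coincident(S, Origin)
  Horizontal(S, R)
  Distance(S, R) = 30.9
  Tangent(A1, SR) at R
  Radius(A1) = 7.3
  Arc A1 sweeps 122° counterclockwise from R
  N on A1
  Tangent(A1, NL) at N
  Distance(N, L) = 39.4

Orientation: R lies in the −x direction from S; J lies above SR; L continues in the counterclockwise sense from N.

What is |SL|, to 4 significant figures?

63.76

S is at the origin; S and R share the same y with |SR| = 30.9 and R on the −x side, so R = (-30.90, 0.000). A1 meets SR tangentially, so JR is at right angles to SR, so J = R + (0, 7.3) = (-30.90, 7.300). On A1, R sits at bearing -90° from J; a 122° counterclockwise sweep puts N at bearing 32°, so N = J + 7.3·(cos 32°, sin 32°) = (-24.71, 11.17). A1 meets NL tangentially, so JN is at right angles to NL, so NL runs along (−sin 32°, cos 32°); with |NL| = 39.4, L = (-45.59, 44.58). Then |SL| = |L − S| = 63.76.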